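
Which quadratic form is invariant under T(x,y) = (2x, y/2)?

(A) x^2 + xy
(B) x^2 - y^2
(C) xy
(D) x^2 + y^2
C

T multiplies x by 2 and divides y by 2.
Substitute the transformed coordinates into each option and compare with the original:
(A) x^2 + xy  ->  (2x)^2 + (2x)(y/2) = 4x^2 + xy   [differs from x^2 + xy: not invariant]
(B) x^2 - y^2  ->  (2x)^2 - (y/2)^2 = 4x^2 - y^2/4   [differs from x^2 - y^2: not invariant]
(C) xy  ->  (2x)(y/2) = xy   [equals xy: invariant]
(D) x^2 + y^2  ->  (2x)^2 + (y/2)^2 = 4x^2 + y^2/4   [differs from x^2 + y^2: not invariant]

Only option (C), xy, is unchanged by the transformation.
The factors 2 and 1/2 cancel only in the pure product xy.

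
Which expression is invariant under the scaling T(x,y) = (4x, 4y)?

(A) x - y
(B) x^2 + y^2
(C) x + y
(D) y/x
D

Under the uniform scaling T(x,y) = (4x, 4y):
Substitute the transformed coordinates into each option and compare with the original:
(A) x - y  ->  (4x) - (4y) = 4x - 4y   [differs from x - y: not invariant]
(B) x^2 + y^2  ->  (4x)^2 + (4y)^2 = 16x^2 + 16y^2   [differs from x^2 + y^2: not invariant]
(C) x + y  ->  (4x) + (4y) = 4x + 4y   [differs from x + y: not invariant]
(D) y/x  ->  (4y)/(4x) = y/x   [equals y/x: invariant]

Only option (D), y/x, is unchanged by the transformation.
The common factor 4 cancels in a ratio of coordinates, while sums, products and sums of squares pick up factors of 4 or 16.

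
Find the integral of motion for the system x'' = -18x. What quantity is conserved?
E = (x')^2 + 18x^2

Multiply the equation by x':
x' * x'' = -18x * x'
The left side is d/dt[(x')^2/2] and the right side is d/dt[-18x^2/2], so
d/dt[(x')^2/2 + 18x^2/2] = 0, i.e. (x')^2/2 + 18x^2/2 = constant.
Multiplying by 2, the integral of motion is E = (x')^2 + 18x^2.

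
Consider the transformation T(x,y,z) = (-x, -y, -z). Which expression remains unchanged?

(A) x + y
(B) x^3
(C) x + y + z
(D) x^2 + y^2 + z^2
D

Apply T(x,y,z) = (-x, -y, -z) to each option, i.e. replace (x, y, z) by the transformed coordinates.
Substitute the transformed coordinates into each option and compare with the original:
(A) x + y  ->  (-x) + (-y) = -x - y   [differs from x + y: not invariant]
(B) x^3  ->  (-x)^3 = -x^3   [differs from x^3: not invariant]
(C) x + y + z  ->  (-x) + (-y) + (-z) = -x - y - z   [differs from x + y + z: not invariant]
(D) x^2 + y^2 + z^2  ->  (-x)^2 + (-y)^2 + (-z)^2 = x^2 + y^2 + z^2   [equals x^2 + y^2 + z^2: invariant]

Only option (D), x^2 + y^2 + z^2, is unchanged by the transformation.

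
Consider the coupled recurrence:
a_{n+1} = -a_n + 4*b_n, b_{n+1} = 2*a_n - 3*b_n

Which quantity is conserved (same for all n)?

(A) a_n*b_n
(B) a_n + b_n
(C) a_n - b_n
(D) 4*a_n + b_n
B

Replace a_n by a_{n+1} = -a_n + 4*b_n and b_n by b_{n+1} = 2*a_n - 3*b_n in each option and simplify:
(A) a_n*b_n  ->  (-a_n + 4*b_n)*(2*a_n - 3*b_n) = -2*a_n^2 + 11*a_n*b_n - 12*b_n^2   [not conserved]
(B) a_n + b_n  ->  (-a_n + 4*b_n) + (2*a_n - 3*b_n) = a_n + b_n   [conserved]
(C) a_n - b_n  ->  (-a_n + 4*b_n) - (2*a_n - 3*b_n) = -3*a_n + 7*b_n   [not conserved]
(D) 4*a_n + b_n  ->  4*(-a_n + 4*b_n) + (2*a_n - 3*b_n) = -2*a_n + 13*b_n   [not conserved]

Only (B) a_n + b_n returns to itself after one step, so it is the conserved quantity.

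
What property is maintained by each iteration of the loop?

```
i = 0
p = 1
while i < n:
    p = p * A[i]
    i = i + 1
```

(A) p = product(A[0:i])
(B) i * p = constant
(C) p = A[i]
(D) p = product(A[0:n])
A

A loop invariant must hold before the first iteration and be re-established by every execution of the body.

(A) p = product(A[0:i]): Initially i = 0 and p = 1 = product of the empty slice A[0:0]. If p = product(A[0:i]) holds at the top of an iteration, the body sets p to product(A[0:i]) * A[i] = product(A[0:i+1]) and then i to i+1, so the property is restored. At exit i = n, giving p = product(A[0:n]).

The other options fail:
(B) i * p = constant: initially i * p = 0, but after one iteration it is 1 * A[0], which is nonzero in general.
(C) p = A[i]: after the first iteration p = A[0] but i = 1; in general p is a product of several elements, not a single one.
(D) p = product(A[0:n]): false before the loop (p = 1, not the full product) -- it only becomes true at exit.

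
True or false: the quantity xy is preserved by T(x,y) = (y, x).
True

Substitute T(x,y) = (y, x) into the expression and compare with the original.

Original: xy
After applying T: (y)(x) = xy

This is identical to the original xy, so the expression is invariant.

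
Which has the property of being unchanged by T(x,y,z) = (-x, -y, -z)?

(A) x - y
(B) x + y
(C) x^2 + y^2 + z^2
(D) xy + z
C

Apply T(x,y,z) = (-x, -y, -z) to each option, i.e. replace (x, y, z) by the transformed coordinates.
Substitute the transformed coordinates into each option and compare with the original:
(A) x - y  ->  (-x) - (-y) = -x + y   [differs from x - y: not invariant]
(B) x + y  ->  (-x) + (-y) = -x - y   [differs from x + y: not invariant]
(C) x^2 + y^2 + z^2  ->  (-x)^2 + (-y)^2 + (-z)^2 = x^2 + y^2 + z^2   [equals x^2 + y^2 + z^2: invariant]
(D) xy + z  ->  (-x)(-y) + (-z) = xy - z   [differs from xy + z: not invariant]

Only option (C), x^2 + y^2 + z^2, is unchanged by the transformation.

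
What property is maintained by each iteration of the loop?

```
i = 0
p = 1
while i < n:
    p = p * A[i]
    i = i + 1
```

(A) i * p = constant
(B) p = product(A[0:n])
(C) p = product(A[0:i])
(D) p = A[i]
C

A loop invariant must hold before the first iteration and be re-established by every execution of the body.

(C) p = product(A[0:i]): Initially i = 0 and p = 1 = product of the empty slice A[0:0]. If p = product(A[0:i]) holds at the top of an iteration, the body sets p to product(A[0:i]) * A[i] = product(A[0:i+1]) and then i to i+1, so the property is restored. At exit i = n, giving p = product(A[0:n]).

The other options fail:
(A) i * p = constant: initially i * p = 0, but after one iteration it is 1 * A[0], which is nonzero in general.
(B) p = product(A[0:n]): false before the loop (p = 1, not the full product) -- it only becomes true at exit.
(D) p = A[i]: after the first iteration p = A[0] but i = 1; in general p is a product of several elements, not a single one.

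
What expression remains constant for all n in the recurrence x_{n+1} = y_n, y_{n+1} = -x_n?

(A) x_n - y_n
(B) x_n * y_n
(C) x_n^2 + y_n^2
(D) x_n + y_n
C

For the recurrence x_{n+1} = y_n, y_{n+1} = -x_n:

x_{n+1}^2 + y_{n+1}^2 = y_n^2 + (-x_n)^2 = x_n^2 + y_n^2
The sum of squares is conserved (like energy in a harmonic oscillator).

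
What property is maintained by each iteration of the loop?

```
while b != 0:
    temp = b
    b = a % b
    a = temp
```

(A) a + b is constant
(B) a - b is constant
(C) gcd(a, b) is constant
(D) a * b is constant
C

A loop invariant must hold before the first iteration and be re-established by every execution of the body.

(C) gcd(a, b) is constant: One iteration replaces (a, b) by (b, a mod b). Since a mod b = a - q*b for an integer q, any common divisor of a and b divides b and a mod b, and conversely; hence gcd(b, a mod b) = gcd(a, b). For instance (20, 11) -> (11, 9) keeps gcd = 1. At exit b = 0 and a = gcd of the original inputs.

The other options fail:
(A) a + b is constant: e.g. (a, b) = (20, 11) -> (11, 9): the sum goes from 31 to 20.
(B) a - b is constant: e.g. (a, b) = (20, 11) -> (11, 9): the difference goes from 9 to 2.
(D) a * b is constant: e.g. (a, b) = (20, 11) -> (11, 9): the product goes from 220 to 99.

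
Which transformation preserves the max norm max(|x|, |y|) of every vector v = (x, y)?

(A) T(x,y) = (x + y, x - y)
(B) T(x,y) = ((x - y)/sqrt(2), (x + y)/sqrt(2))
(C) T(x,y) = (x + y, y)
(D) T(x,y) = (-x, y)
D

A transformation preserves a norm if ||T(v)|| = ||v|| for every v; a single vector where the norm changes rules an option out.

(A) T(x,y) = (x + y, x - y): v = (1, 1) has norm max(|1|, |1|) = 1, but T(v) = (2, 0) has norm 2 -- not preserved.
(B) T(x,y) = ((x - y)/sqrt(2), (x + y)/sqrt(2)): v = (1, 0) has norm max(|1|, |0|) = 1, but T(v) = (sqrt(2)/2, sqrt(2)/2) has norm sqrt(2)/2 -- not preserved.
(C) T(x,y) = (x + y, y): v = (1, 1) has norm max(|1|, |1|) = 1, but T(v) = (2, 1) has norm 2 -- not preserved.
(D) T(x,y) = (-x, y): preserves the norm -- it only permutes the coordinates and/or flips signs, which leaves max(|x|, |y|) unchanged.

Therefore the answer is (D).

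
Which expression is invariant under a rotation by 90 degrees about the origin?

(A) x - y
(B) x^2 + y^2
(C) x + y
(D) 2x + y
B

A rotation by 90 degrees sends (x, y) to (-y, x).
Substitute the transformed coordinates into each option and compare with the original:
(A) x - y  ->  (-y) - (x) = -x - y   [differs from x - y: not invariant]
(B) x^2 + y^2  ->  (-y)^2 + (x)^2 = x^2 + y^2   [equals x^2 + y^2: invariant]
(C) x + y  ->  (-y) + (x) = x - y   [differs from x + y: not invariant]
(D) 2x + y  ->  2(-y) + (x) = x - 2y   [differs from 2x + y: not invariant]

Only option (B), x^2 + y^2, is unchanged by the transformation.
Geometrically, x^2 + y^2 is the squared distance from the origin, which every rotation about the origin preserves.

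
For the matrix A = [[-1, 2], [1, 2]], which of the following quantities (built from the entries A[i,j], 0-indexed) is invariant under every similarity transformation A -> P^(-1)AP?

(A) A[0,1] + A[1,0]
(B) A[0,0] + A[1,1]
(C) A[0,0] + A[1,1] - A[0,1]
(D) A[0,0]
B

A[0,0] + A[1,1] is the trace of A. By the cyclic property of the trace, tr(P^(-1)AP) = tr(APP^(-1)) = tr(A), so it is the same for every matrix similar to A.

The other combinations are not similarity invariants. For example, take P = [[1, 1], [0, 1]] (det P = 1), so P^(-1) = [[1, -1], [0, 1]] and
B = P^(-1)AP = [[-2, -2], [1, 3]].
Evaluating each option on A and on B:
(A) A[0,1] + A[1,0]: 3 for A, -1 for B -> changes
(B) A[0,0] + A[1,1]: 1 for A, 1 for B -> unchanged
(C) A[0,0] + A[1,1] - A[0,1]: -1 for A, 3 for B -> changes
(D) A[0,0]: -1 for A, -2 for B -> changes

Only (B) A[0,0] + A[1,1] = 1 survives (and it does so for every P, not just this one), so it is the invariant.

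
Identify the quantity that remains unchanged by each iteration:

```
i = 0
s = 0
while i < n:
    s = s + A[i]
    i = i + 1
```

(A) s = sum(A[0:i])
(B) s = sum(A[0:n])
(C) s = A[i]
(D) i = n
A

A loop invariant must hold before the first iteration and be re-established by every execution of the body.

(A) s = sum(A[0:i]): Initially i = 0 and s = 0 = sum of the empty slice A[0:0]. If s = sum(A[0:i]) holds at the top of an iteration, the body sets s to sum(A[0:i]) + A[i] = sum(A[0:i+1]) and then i to i+1, so s = sum(A[0:i]) holds again. At exit i = n, giving s = sum(A[0:n]).

The other options fail:
(B) s = sum(A[0:n]): false before the loop (s = 0, not the full sum) -- it only becomes true at exit.
(C) s = A[i]: after the first iteration s = A[0] but i = 1, so s = A[i] compares s with the wrong element (and fails in general).
(D) i = n: false initially (i = 0); it is the exit condition, not an invariant.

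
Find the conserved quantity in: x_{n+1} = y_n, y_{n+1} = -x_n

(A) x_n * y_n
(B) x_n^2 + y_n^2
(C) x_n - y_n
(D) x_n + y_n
B

For the recurrence x_{n+1} = y_n, y_{n+1} = -x_n:

x_{n+1}^2 + y_{n+1}^2 = y_n^2 + (-x_n)^2 = x_n^2 + y_n^2
The sum of squares is conserved (like energy in a harmonic oscillator).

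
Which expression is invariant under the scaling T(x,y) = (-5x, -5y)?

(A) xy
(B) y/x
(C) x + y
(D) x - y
B

Under the uniform scaling T(x,y) = (-5x, -5y):
Substitute the transformed coordinates into each option and compare with the original:
(A) xy  ->  (-5x)(-5y) = 25xy   [differs from xy: not invariant]
(B) y/x  ->  (-5y)/(-5x) = y/x   [equals y/x: invariant]
(C) x + y  ->  (-5x) + (-5y) = -5x - 5y   [differs from x + y: not invariant]
(D) x - y  ->  (-5x) - (-5y) = -5x + 5y   [differs from x - y: not invariant]

Only option (B), y/x, is unchanged by the transformation.
The common factor -5 cancels in a ratio of coordinates, while sums, products and sums of squares pick up factors of -5 or 25.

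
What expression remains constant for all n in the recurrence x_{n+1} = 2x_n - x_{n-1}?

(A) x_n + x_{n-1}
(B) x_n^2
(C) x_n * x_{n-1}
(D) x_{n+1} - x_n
D

For the recurrence x_{n+1} = 2x_n - x_{n-1}:

If x_{n+1} = 2x_n - x_{n-1}, then:
x_{n+1} - x_n = x_n - x_{n-1}
The first difference is constant throughout the sequence.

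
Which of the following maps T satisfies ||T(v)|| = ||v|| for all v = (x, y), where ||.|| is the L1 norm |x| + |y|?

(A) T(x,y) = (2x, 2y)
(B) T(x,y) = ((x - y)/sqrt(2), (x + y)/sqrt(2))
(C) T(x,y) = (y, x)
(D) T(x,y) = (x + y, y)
C

A transformation preserves a norm if ||T(v)|| = ||v|| for every v; a single vector where the norm changes rules an option out.

(A) T(x,y) = (2x, 2y): v = (1, 0) has norm |1| + |0| = 1, but T(v) = (2, 0) has norm 2 -- not preserved.
(B) T(x,y) = ((x - y)/sqrt(2), (x + y)/sqrt(2)): v = (1, 0) has norm |1| + |0| = 1, but T(v) = (sqrt(2)/2, sqrt(2)/2) has norm sqrt(2) -- not preserved.
(C) T(x,y) = (y, x): preserves the norm -- it only permutes the coordinates and/or flips signs, which leaves |x| + |y| unchanged.
(D) T(x,y) = (x + y, y): v = (0, 1) has norm |0| + |1| = 1, but T(v) = (1, 1) has norm 2 -- not preserved.

Therefore the answer is (C).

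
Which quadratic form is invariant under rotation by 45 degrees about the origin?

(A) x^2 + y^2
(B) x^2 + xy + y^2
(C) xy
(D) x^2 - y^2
A

Rotation by 45 degrees sends (x, y) to (sqrt(2)x/2 - sqrt(2)y/2, sqrt(2)x/2 + sqrt(2)y/2).
Substitute the transformed coordinates into each option and compare with the original:
(A) x^2 + y^2  ->  (sqrt(2)x/2 - sqrt(2)y/2)^2 + (sqrt(2)x/2 + sqrt(2)y/2)^2 = x^2 + y^2   [equals x^2 + y^2: invariant]
(B) x^2 + xy + y^2  ->  (sqrt(2)x/2 - sqrt(2)y/2)^2 + (sqrt(2)x/2 - sqrt(2)y/2)(sqrt(2)x/2 + sqrt(2)y/2) + (sqrt(2)x/2 + sqrt(2)y/2)^2 = 3x^2/2 + y^2/2   [differs from x^2 + xy + y^2: not invariant]
(C) xy  ->  (sqrt(2)x/2 - sqrt(2)y/2)(sqrt(2)x/2 + sqrt(2)y/2) = x^2/2 - y^2/2   [differs from xy: not invariant]
(D) x^2 - y^2  ->  (sqrt(2)x/2 - sqrt(2)y/2)^2 - (sqrt(2)x/2 + sqrt(2)y/2)^2 = -2xy   [differs from x^2 - y^2: not invariant]

Only option (A), x^2 + y^2, is unchanged by the transformation.
x^2 + y^2 is the squared distance from the origin, which rotations preserve.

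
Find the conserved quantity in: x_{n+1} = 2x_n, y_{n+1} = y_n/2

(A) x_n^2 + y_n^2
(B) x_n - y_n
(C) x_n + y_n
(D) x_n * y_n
D

For the recurrence x_{n+1} = 2x_n, y_{n+1} = y_n/2:

x_{n+1} * y_{n+1} = (2x_n) * (y_n/2) = x_n * y_n
The product is conserved.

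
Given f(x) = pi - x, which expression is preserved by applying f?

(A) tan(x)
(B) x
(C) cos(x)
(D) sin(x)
D

For f(x) = pi - x:
sin(pi - x) = sin(x), so sine is invariant under this transformation.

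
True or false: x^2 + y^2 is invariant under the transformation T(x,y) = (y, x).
True

Substitute T(x,y) = (y, x) into the expression and compare with the original.

Original: x^2 + y^2
After applying T: (y)^2 + (x)^2 = x^2 + y^2

This is identical to the original x^2 + y^2, so the expression is invariant.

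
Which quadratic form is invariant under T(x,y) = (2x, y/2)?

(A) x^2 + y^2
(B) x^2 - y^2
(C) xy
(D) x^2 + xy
C

T multiplies x by 2 and divides y by 2.
Substitute the transformed coordinates into each option and compare with the original:
(A) x^2 + y^2  ->  (2x)^2 + (y/2)^2 = 4x^2 + y^2/4   [differs from x^2 + y^2: not invariant]
(B) x^2 - y^2  ->  (2x)^2 - (y/2)^2 = 4x^2 - y^2/4   [differs from x^2 - y^2: not invariant]
(C) xy  ->  (2x)(y/2) = xy   [equals xy: invariant]
(D) x^2 + xy  ->  (2x)^2 + (2x)(y/2) = 4x^2 + xy   [differs from x^2 + xy: not invariant]

Only option (C), xy, is unchanged by the transformation.
The factors 2 and 1/2 cancel only in the pure product xy.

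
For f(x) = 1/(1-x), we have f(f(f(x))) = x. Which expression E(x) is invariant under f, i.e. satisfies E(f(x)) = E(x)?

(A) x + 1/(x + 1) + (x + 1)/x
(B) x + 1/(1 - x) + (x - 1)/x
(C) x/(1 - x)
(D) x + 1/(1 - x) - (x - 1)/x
B

Replace x by f(x) = 1/(1 - x) in each option and simplify. As a quick numerical cross-check, also compare E(5) with E(f(5)) = E(-1/4).

(A) x + 1/(x + 1) + (x + 1)/x  ->  (1/(1 - x)) + 1/((1/(1 - x)) + 1) + ((1/(1 - x)) + 1)/(1/(1 - x)) = (-x^3 + 6x^2 - 11x + 7)/(x^2 - 3x + 2); check: E(5) = 191/30 but E(-1/4) = -23/12.   [not invariant]
(B) x + 1/(1 - x) + (x - 1)/x  ->  (1/(1 - x)) + 1/(1 - (1/(1 - x))) + ((1/(1 - x)) - 1)/(1/(1 - x)), which simplifies back to x + 1/(1 - x) + (x - 1)/x; check: E(5) = 111/20, E(-1/4) = 111/20.   [invariant]
(C) x/(1 - x)  ->  (1/(1 - x))/(1 - (1/(1 - x))) = -1/x; check: E(5) = -5/4 but E(-1/4) = -1/5.   [not invariant]
(D) x + 1/(1 - x) - (x - 1)/x  ->  (1/(1 - x)) + 1/(1 - (1/(1 - x))) - ((1/(1 - x)) - 1)/(1/(1 - x)) = (x^2(1 - x) - x + (x - 1)^2)/(x(x - 1)); check: E(5) = 79/20 but E(-1/4) = -89/20.   [not invariant]

Only (B) is unchanged. Indeed f(f(x)) = 1/(1 - 1/(1-x)) = (1-x)/(-x) = (x-1)/x, so E(x) = x + f(x) + f(f(x)) is the sum over the whole 3-cycle; applying f just permutes the three terms cyclically (x -> f(x) -> f(f(x)) -> x), leaving the sum unchanged.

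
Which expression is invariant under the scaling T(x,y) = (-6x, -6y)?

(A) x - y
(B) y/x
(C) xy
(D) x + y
B

Under the uniform scaling T(x,y) = (-6x, -6y):
Substitute the transformed coordinates into each option and compare with the original:
(A) x - y  ->  (-6x) - (-6y) = -6x + 6y   [differs from x - y: not invariant]
(B) y/x  ->  (-6y)/(-6x) = y/x   [equals y/x: invariant]
(C) xy  ->  (-6x)(-6y) = 36xy   [differs from xy: not invariant]
(D) x + y  ->  (-6x) + (-6y) = -6x - 6y   [differs from x + y: not invariant]

Only option (B), y/x, is unchanged by the transformation.
The common factor -6 cancels in a ratio of coordinates, while sums, products and sums of squares pick up factors of -6 or 36.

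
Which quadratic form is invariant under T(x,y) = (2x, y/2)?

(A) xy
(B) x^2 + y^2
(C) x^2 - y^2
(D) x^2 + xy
A

T multiplies x by 2 and divides y by 2.
Substitute the transformed coordinates into each option and compare with the original:
(A) xy  ->  (2x)(y/2) = xy   [equals xy: invariant]
(B) x^2 + y^2  ->  (2x)^2 + (y/2)^2 = 4x^2 + y^2/4   [differs from x^2 + y^2: not invariant]
(C) x^2 - y^2  ->  (2x)^2 - (y/2)^2 = 4x^2 - y^2/4   [differs from x^2 - y^2: not invariant]
(D) x^2 + xy  ->  (2x)^2 + (2x)(y/2) = 4x^2 + xy   [differs from x^2 + xy: not invariant]

Only option (A), xy, is unchanged by the transformation.
The factors 2 and 1/2 cancel only in the pure product xy.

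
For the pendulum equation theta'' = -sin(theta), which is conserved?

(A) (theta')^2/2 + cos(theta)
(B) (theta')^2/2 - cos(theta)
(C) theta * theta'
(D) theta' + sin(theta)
B

A first integral I satisfies dI/dt = 0 along every solution. Differentiate each option and use the equation of motion:
(A) d/dt[(theta')^2/2 + cos(theta)] = theta' theta'' - sin(theta) theta' = -2 theta' sin(theta), not identically 0
(B) d/dt[(theta')^2/2 - cos(theta)] = theta' theta'' + sin(theta) theta' = theta'(-sin(theta)) + theta' sin(theta) = 0
(C) d/dt[theta * theta'] = (theta')^2 + theta theta'' = (theta')^2 - theta sin(theta), not identically 0
(D) d/dt[theta' + sin(theta)] = theta'' + cos(theta) theta' = -sin(theta) + theta' cos(theta), not identically 0

Only (B) has zero time-derivative. This is the total energy: kinetic (theta')^2/2 plus potential -cos(theta).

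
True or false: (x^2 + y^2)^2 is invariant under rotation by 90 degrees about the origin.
True

Applying rotation by 90 degrees: x' = x*cos(90 degrees) - y*sin(90 degrees) = -y, y' = x*sin(90 degrees) + y*cos(90 degrees) = x

Substituting into (x^2 + y^2)^2:
((-y)^2 + (x)^2)^2
= x^4 + 2x^2y^2 + y^4 = (x^2 + y^2)^2

This equals the original expression (x^2 + y^2)^2, so it IS invariant.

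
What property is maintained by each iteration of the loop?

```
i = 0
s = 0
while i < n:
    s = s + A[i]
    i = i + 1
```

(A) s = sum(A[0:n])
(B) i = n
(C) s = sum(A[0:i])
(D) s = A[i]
C

A loop invariant must hold before the first iteration and be re-established by every execution of the body.

(C) s = sum(A[0:i]): Initially i = 0 and s = 0 = sum of the empty slice A[0:0]. If s = sum(A[0:i]) holds at the top of an iteration, the body sets s to sum(A[0:i]) + A[i] = sum(A[0:i+1]) and then i to i+1, so s = sum(A[0:i]) holds again. At exit i = n, giving s = sum(A[0:n]).

The other options fail:
(A) s = sum(A[0:n]): false before the loop (s = 0, not the full sum) -- it only becomes true at exit.
(B) i = n: false initially (i = 0); it is the exit condition, not an invariant.
(D) s = A[i]: after the first iteration s = A[0] but i = 1, so s = A[i] compares s with the wrong element (and fails in general).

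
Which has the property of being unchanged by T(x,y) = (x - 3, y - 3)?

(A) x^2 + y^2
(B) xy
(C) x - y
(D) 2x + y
C

An expression E(x,y) is invariant under T if E(T(x,y)) = E(x,y). Here T(x,y) = (x - 3, y - 3).
Substitute the transformed coordinates into each option and compare with the original:
(A) x^2 + y^2  ->  (x - 3)^2 + (y - 3)^2 = x^2 - 6x + y^2 - 6y + 18   [differs from x^2 + y^2: not invariant]
(B) xy  ->  (x - 3)(y - 3) = xy - 3x - 3y + 9   [differs from xy: not invariant]
(C) x - y  ->  (x - 3) - (y - 3) = x - y   [equals x - y: invariant]
(D) 2x + y  ->  2(x - 3) + (y - 3) = 2x + y - 9   [differs from 2x + y: not invariant]

Only option (C), x - y, is unchanged by the transformation.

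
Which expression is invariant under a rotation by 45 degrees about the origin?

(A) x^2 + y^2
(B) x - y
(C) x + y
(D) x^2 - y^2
A

A rotation by 45 degrees sends (x, y) to (sqrt(2)x/2 - sqrt(2)y/2, sqrt(2)x/2 + sqrt(2)y/2).
Substitute the transformed coordinates into each option and compare with the original:
(A) x^2 + y^2  ->  (sqrt(2)x/2 - sqrt(2)y/2)^2 + (sqrt(2)x/2 + sqrt(2)y/2)^2 = x^2 + y^2   [equals x^2 + y^2: invariant]
(B) x - y  ->  (sqrt(2)x/2 - sqrt(2)y/2) - (sqrt(2)x/2 + sqrt(2)y/2) = -sqrt(2)y   [differs from x - y: not invariant]
(C) x + y  ->  (sqrt(2)x/2 - sqrt(2)y/2) + (sqrt(2)x/2 + sqrt(2)y/2) = sqrt(2)x   [differs from x + y: not invariant]
(D) x^2 - y^2  ->  (sqrt(2)x/2 - sqrt(2)y/2)^2 - (sqrt(2)x/2 + sqrt(2)y/2)^2 = -2xy   [differs from x^2 - y^2: not invariant]

Only option (A), x^2 + y^2, is unchanged by the transformation.
Geometrically, x^2 + y^2 is the squared distance from the origin, which every rotation about the origin preserves.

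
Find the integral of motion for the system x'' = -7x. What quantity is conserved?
E = (x')^2 + 7x^2

Multiply the equation by x':
x' * x'' = -7x * x'
The left side is d/dt[(x')^2/2] and the right side is d/dt[-7x^2/2], so
d/dt[(x')^2/2 + 7x^2/2] = 0, i.e. (x')^2/2 + 7x^2/2 = constant.
Multiplying by 2, the integral of motion is E = (x')^2 + 7x^2.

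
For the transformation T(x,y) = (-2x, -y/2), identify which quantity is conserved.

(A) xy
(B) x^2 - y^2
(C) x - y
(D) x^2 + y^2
A

An expression E(x,y) is invariant under T if E(T(x,y)) = E(x,y). Here T(x,y) = (-2x, -y/2).
Substitute the transformed coordinates into each option and compare with the original:
(A) xy  ->  (-2x)(-y/2) = xy   [equals xy: invariant]
(B) x^2 - y^2  ->  (-2x)^2 - (-y/2)^2 = 4x^2 - y^2/4   [differs from x^2 - y^2: not invariant]
(C) x - y  ->  (-2x) - (-y/2) = -2x + y/2   [differs from x - y: not invariant]
(D) x^2 + y^2  ->  (-2x)^2 + (-y/2)^2 = 4x^2 + y^2/4   [differs from x^2 + y^2: not invariant]

Only option (A), xy, is unchanged by the transformation.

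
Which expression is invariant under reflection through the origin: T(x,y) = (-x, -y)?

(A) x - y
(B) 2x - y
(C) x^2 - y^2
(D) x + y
C

The map is reflection through the origin: T(x,y) = (-x, -y).
Substitute the transformed coordinates into each option and compare with the original:
(A) x - y  ->  (-x) - (-y) = -x + y   [differs from x - y: not invariant]
(B) 2x - y  ->  2(-x) - (-y) = -2x + y   [differs from 2x - y: not invariant]
(C) x^2 - y^2  ->  (-x)^2 - (-y)^2 = x^2 - y^2   [equals x^2 - y^2: invariant]
(D) x + y  ->  (-x) + (-y) = -x - y   [differs from x + y: not invariant]

Only option (C), x^2 - y^2, is unchanged by the transformation.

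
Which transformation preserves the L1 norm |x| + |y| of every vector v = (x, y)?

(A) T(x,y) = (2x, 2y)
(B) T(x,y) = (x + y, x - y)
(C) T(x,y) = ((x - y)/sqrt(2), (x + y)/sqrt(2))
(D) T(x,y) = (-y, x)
D

A transformation preserves a norm if ||T(v)|| = ||v|| for every v; a single vector where the norm changes rules an option out.

(A) T(x,y) = (2x, 2y): v = (1, 0) has norm |1| + |0| = 1, but T(v) = (2, 0) has norm 2 -- not preserved.
(B) T(x,y) = (x + y, x - y): v = (1, 0) has norm |1| + |0| = 1, but T(v) = (1, 1) has norm 2 -- not preserved.
(C) T(x,y) = ((x - y)/sqrt(2), (x + y)/sqrt(2)): v = (1, 0) has norm |1| + |0| = 1, but T(v) = (sqrt(2)/2, sqrt(2)/2) has norm sqrt(2) -- not preserved.
(D) T(x,y) = (-y, x): preserves the norm -- it only permutes the coordinates and/or flips signs, which leaves |x| + |y| unchanged.

Therefore the answer is (D).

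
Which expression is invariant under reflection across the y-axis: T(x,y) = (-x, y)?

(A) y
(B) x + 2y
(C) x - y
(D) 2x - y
A

The map is reflection across the y-axis: T(x,y) = (-x, y).
Substitute the transformed coordinates into each option and compare with the original:
(A) y  ->  (y) = y   [equals y: invariant]
(B) x + 2y  ->  (-x) + 2(y) = -x + 2y   [differs from x + 2y: not invariant]
(C) x - y  ->  (-x) - (y) = -x - y   [differs from x - y: not invariant]
(D) 2x - y  ->  2(-x) - (y) = -2x - y   [differs from 2x - y: not invariant]

Only option (A), y, is unchanged by the transformation.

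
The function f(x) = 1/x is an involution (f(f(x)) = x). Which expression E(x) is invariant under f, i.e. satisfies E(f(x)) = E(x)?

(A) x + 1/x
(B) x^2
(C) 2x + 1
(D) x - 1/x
A

Replace x by f(x) = 1/x in each option and simplify. As a quick numerical cross-check, also compare E(3) with E(f(3)) = E(1/3).

(A) x + 1/x  ->  (1/x) + 1/(1/x), which simplifies back to x + 1/x; check: E(3) = 10/3, E(1/3) = 10/3.   [invariant]
(B) x^2  ->  (1/x)^2 = x^(-2); check: E(3) = 9 but E(1/3) = 1/9.   [not invariant]
(C) 2x + 1  ->  2(1/x) + 1 = (x + 2)/x; check: E(3) = 7 but E(1/3) = 5/3.   [not invariant]
(D) x - 1/x  ->  (1/x) - 1/(1/x) = -x + 1/x; check: E(3) = 8/3 but E(1/3) = -8/3.   [not invariant]

Only (A) is unchanged. E is symmetric under swapping x with f(x) = 1/x, which is exactly what an involution does.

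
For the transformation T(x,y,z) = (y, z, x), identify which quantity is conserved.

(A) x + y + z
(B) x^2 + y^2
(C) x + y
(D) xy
A

Apply T(x,y,z) = (y, z, x) to each option, i.e. replace (x, y, z) by the transformed coordinates.
Substitute the transformed coordinates into each option and compare with the original:
(A) x + y + z  ->  (y) + (z) + (x) = x + y + z   [equals x + y + z: invariant]
(B) x^2 + y^2  ->  (y)^2 + (z)^2 = y^2 + z^2   [differs from x^2 + y^2: not invariant]
(C) x + y  ->  (y) + (z) = y + z   [differs from x + y: not invariant]
(D) xy  ->  (y)(z) = yz   [differs from xy: not invariant]

Only option (A), x + y + z, is unchanged by the transformation.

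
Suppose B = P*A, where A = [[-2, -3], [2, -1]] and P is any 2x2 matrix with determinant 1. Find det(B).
8

By the multiplicative property of determinants, det(B) = det(P*A) = det(P) * det(A) = det(A),
so the determinant is invariant under multiplication by any determinant-1 matrix; we just need det(A).

det(A) = (-2)(-1) - (-3)(2) = 2 - (-6) = 8

Therefore det(B) = 1 * 8 = 8.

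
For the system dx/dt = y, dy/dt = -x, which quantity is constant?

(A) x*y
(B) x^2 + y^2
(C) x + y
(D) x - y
B

A first integral I satisfies dI/dt = 0 along every solution. Differentiate each option and use the equation of motion:
(A) d/dt[x*y] = (dx/dt)y + x(dy/dt) = y^2 - x^2, not identically 0
(B) d/dt[x^2 + y^2] = 2x*dx/dt + 2y*dy/dt = 2x*y + 2y*(-x) = 0
(C) d/dt[x + y] = y + (-x) = y - x, not identically 0
(D) d/dt[x - y] = y - (-x) = x + y, not identically 0

Only (B) has zero time-derivative. So x^2 + y^2 (the squared radius; trajectories are circles) is the conserved quantity.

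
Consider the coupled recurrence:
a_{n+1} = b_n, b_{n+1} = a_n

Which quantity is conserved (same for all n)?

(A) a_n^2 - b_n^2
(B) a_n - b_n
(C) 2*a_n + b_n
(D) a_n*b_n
D

Replace a_n by a_{n+1} = b_n and b_n by b_{n+1} = a_n in each option and simplify:
(A) a_n^2 - b_n^2  ->  (b_n)^2 - (a_n)^2 = -a_n^2 + b_n^2   [not conserved]
(B) a_n - b_n  ->  (b_n) - (a_n) = -a_n + b_n   [not conserved]
(C) 2*a_n + b_n  ->  2*(b_n) + (a_n) = a_n + 2*b_n   [not conserved]
(D) a_n*b_n  ->  (b_n)*(a_n) = a_n*b_n   [conserved]

Only (D) a_n*b_n returns to itself after one step, so it is the conserved quantity.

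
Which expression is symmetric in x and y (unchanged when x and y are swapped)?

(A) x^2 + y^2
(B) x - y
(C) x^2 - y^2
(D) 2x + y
A

A symmetric expression is unchanged when the variables are permuted; here the transformation to test is the swap (x, y) -> (y, x).
Substitute the transformed coordinates into each option and compare with the original:
(A) x^2 + y^2  ->  (y)^2 + (x)^2 = x^2 + y^2   [equals x^2 + y^2: invariant]
(B) x - y  ->  (y) - (x) = -x + y   [differs from x - y: not invariant]
(C) x^2 - y^2  ->  (y)^2 - (x)^2 = -x^2 + y^2   [differs from x^2 - y^2: not invariant]
(D) 2x + y  ->  2(y) + (x) = x + 2y   [differs from 2x + y: not invariant]

Only option (A), x^2 + y^2, is unchanged by the transformation.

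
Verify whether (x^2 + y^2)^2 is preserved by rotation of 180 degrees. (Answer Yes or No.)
Yes

Applying rotation by 180 degrees: x' = x*cos(180 degrees) - y*sin(180 degrees) = -x, y' = x*sin(180 degrees) + y*cos(180 degrees) = -y

Substituting into (x^2 + y^2)^2:
((-x)^2 + (-y)^2)^2
= x^4 + 2x^2y^2 + y^4 = (x^2 + y^2)^2

This equals the original expression (x^2 + y^2)^2, so it IS invariant.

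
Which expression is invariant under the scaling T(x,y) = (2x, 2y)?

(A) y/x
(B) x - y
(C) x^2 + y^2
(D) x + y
A

Under the uniform scaling T(x,y) = (2x, 2y):
Substitute the transformed coordinates into each option and compare with the original:
(A) y/x  ->  (2y)/(2x) = y/x   [equals y/x: invariant]
(B) x - y  ->  (2x) - (2y) = 2x - 2y   [differs from x - y: not invariant]
(C) x^2 + y^2  ->  (2x)^2 + (2y)^2 = 4x^2 + 4y^2   [differs from x^2 + y^2: not invariant]
(D) x + y  ->  (2x) + (2y) = 2x + 2y   [differs from x + y: not invariant]

Only option (A), y/x, is unchanged by the transformation.
The common factor 2 cancels in a ratio of coordinates, while sums, products and sums of squares pick up factors of 2 or 4.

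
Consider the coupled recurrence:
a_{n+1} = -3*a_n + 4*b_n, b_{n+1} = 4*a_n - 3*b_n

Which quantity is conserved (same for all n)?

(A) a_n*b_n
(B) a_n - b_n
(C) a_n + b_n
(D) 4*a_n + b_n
C

Replace a_n by a_{n+1} = -3*a_n + 4*b_n and b_n by b_{n+1} = 4*a_n - 3*b_n in each option and simplify:
(A) a_n*b_n  ->  (-3*a_n + 4*b_n)*(4*a_n - 3*b_n) = -12*a_n^2 + 25*a_n*b_n - 12*b_n^2   [not conserved]
(B) a_n - b_n  ->  (-3*a_n + 4*b_n) - (4*a_n - 3*b_n) = -7*a_n + 7*b_n   [not conserved]
(C) a_n + b_n  ->  (-3*a_n + 4*b_n) + (4*a_n - 3*b_n) = a_n + b_n   [conserved]
(D) 4*a_n + b_n  ->  4*(-3*a_n + 4*b_n) + (4*a_n - 3*b_n) = -8*a_n + 13*b_n   [not conserved]

Only (C) a_n + b_n returns to itself after one step, so it is the conserved quantity.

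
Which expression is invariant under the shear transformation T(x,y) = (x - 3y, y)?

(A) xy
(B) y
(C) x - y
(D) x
B

Under the shear T(x,y) = (x - 3y, y):
Substitute the transformed coordinates into each option and compare with the original:
(A) xy  ->  (x - 3y)(y) = xy - 3y^2   [differs from xy: not invariant]
(B) y  ->  (y) = y   [equals y: invariant]
(C) x - y  ->  (x - 3y) - (y) = x - 4y   [differs from x - y: not invariant]
(D) x  ->  (x - 3y) = x - 3y   [differs from x: not invariant]

Only option (B), y, is unchanged by the transformation.
A horizontal shear moves points parallel to the x-axis, so the y-coordinate (and any function of y alone) is unchanged.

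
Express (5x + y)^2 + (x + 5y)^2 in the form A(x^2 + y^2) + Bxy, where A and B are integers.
26(x^2 + y^2) + 20xy

Expanding: (5x + y)^2 = 25x^2 + 10xy + y^2
(x + 5y)^2 = x^2 + 10xy + 25y^2
Sum = (25+1)(x^2+y^2) + 20xy = 26(x^2 + y^2) + 20xy
This is symmetric in x and y.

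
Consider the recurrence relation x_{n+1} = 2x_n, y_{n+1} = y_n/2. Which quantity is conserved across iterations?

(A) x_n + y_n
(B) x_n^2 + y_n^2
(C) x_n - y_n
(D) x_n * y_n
D

For the recurrence x_{n+1} = 2x_n, y_{n+1} = y_n/2:

x_{n+1} * y_{n+1} = (2x_n) * (y_n/2) = x_n * y_n
The product is conserved.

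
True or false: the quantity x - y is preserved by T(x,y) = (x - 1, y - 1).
True

Substitute T(x,y) = (x - 1, y - 1) into the expression and compare with the original.

Original: x - y
After applying T: (x - 1) - (y - 1) = x - y

This is identical to the original x - y, so the expression is invariant.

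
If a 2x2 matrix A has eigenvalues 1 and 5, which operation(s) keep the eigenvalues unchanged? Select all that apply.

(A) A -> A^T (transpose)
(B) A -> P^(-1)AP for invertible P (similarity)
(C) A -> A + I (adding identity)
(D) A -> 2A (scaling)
A and B

Eigenvalues are preserved by:
1. Similarity transformations: A -> P^(-1)AP (same characteristic polynomial)
2. Transpose: A^T has the same eigenvalues as A

Eigenvalues are NOT preserved by:
- Adding identity: eigenvalues become 1+1, 5+1
- Scaling: eigenvalues become 2, 10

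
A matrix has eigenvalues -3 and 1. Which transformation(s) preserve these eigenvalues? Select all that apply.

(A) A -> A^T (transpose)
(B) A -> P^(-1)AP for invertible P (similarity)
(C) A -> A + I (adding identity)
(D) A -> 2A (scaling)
A and B

Eigenvalues are preserved by:
1. Similarity transformations: A -> P^(-1)AP (same characteristic polynomial)
2. Transpose: A^T has the same eigenvalues as A

Eigenvalues are NOT preserved by:
- Adding identity: eigenvalues become -3+1, 1+1
- Scaling: eigenvalues become -6, 2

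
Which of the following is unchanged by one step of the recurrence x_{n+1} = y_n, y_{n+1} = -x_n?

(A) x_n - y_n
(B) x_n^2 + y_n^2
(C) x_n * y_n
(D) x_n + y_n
B

For the recurrence x_{n+1} = y_n, y_{n+1} = -x_n:

x_{n+1}^2 + y_{n+1}^2 = y_n^2 + (-x_n)^2 = x_n^2 + y_n^2
The sum of squares is conserved (like energy in a harmonic oscillator).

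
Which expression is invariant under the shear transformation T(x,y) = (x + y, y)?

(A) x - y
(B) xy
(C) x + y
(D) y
D

Under the shear T(x,y) = (x + y, y):
Substitute the transformed coordinates into each option and compare with the original:
(A) x - y  ->  (x + y) - (y) = x   [differs from x - y: not invariant]
(B) xy  ->  (x + y)(y) = xy + y^2   [differs from xy: not invariant]
(C) x + y  ->  (x + y) + (y) = x + 2y   [differs from x + y: not invariant]
(D) y  ->  (y) = y   [equals y: invariant]

Only option (D), y, is unchanged by the transformation.
A horizontal shear moves points parallel to the x-axis, so the y-coordinate (and any function of y alone) is unchanged.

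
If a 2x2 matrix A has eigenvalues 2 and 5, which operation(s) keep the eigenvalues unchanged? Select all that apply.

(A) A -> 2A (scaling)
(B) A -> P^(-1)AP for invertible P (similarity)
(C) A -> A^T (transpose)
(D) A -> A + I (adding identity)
B and C

Eigenvalues are preserved by:
1. Similarity transformations: A -> P^(-1)AP (same characteristic polynomial)
2. Transpose: A^T has the same eigenvalues as A

Eigenvalues are NOT preserved by:
- Adding identity: eigenvalues become 2+1, 5+1
- Scaling: eigenvalues become 4, 10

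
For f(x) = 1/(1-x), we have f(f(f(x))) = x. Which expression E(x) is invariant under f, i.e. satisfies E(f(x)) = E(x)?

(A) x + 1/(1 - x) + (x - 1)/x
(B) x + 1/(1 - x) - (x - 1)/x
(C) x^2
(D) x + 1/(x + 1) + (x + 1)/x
A

Replace x by f(x) = 1/(1 - x) in each option and simplify. As a quick numerical cross-check, also compare E(3) with E(f(3)) = E(-1/2).

(A) x + 1/(1 - x) + (x - 1)/x  ->  (1/(1 - x)) + 1/(1 - (1/(1 - x))) + ((1/(1 - x)) - 1)/(1/(1 - x)), which simplifies back to x + 1/(1 - x) + (x - 1)/x; check: E(3) = 19/6, E(-1/2) = 19/6.   [invariant]
(B) x + 1/(1 - x) - (x - 1)/x  ->  (1/(1 - x)) + 1/(1 - (1/(1 - x))) - ((1/(1 - x)) - 1)/(1/(1 - x)) = (x^2(1 - x) - x + (x - 1)^2)/(x(x - 1)); check: E(3) = 11/6 but E(-1/2) = -17/6.   [not invariant]
(C) x^2  ->  (1/(1 - x))^2 = (x - 1)^(-2); check: E(3) = 9 but E(-1/2) = 1/4.   [not invariant]
(D) x + 1/(x + 1) + (x + 1)/x  ->  (1/(1 - x)) + 1/((1/(1 - x)) + 1) + ((1/(1 - x)) + 1)/(1/(1 - x)) = (-x^3 + 6x^2 - 11x + 7)/(x^2 - 3x + 2); check: E(3) = 55/12 but E(-1/2) = 1/2.   [not invariant]

Only (A) is unchanged. Indeed f(f(x)) = 1/(1 - 1/(1-x)) = (1-x)/(-x) = (x-1)/x, so E(x) = x + f(x) + f(f(x)) is the sum over the whole 3-cycle; applying f just permutes the three terms cyclically (x -> f(x) -> f(f(x)) -> x), leaving the sum unchanged.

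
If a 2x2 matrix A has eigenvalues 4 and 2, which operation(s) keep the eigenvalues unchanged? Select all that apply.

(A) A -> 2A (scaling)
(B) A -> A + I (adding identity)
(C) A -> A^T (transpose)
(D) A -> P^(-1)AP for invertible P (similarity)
C and D

Eigenvalues are preserved by:
1. Similarity transformations: A -> P^(-1)AP (same characteristic polynomial)
2. Transpose: A^T has the same eigenvalues as A

Eigenvalues are NOT preserved by:
- Adding identity: eigenvalues become 4+1, 2+1
- Scaling: eigenvalues become 8, 4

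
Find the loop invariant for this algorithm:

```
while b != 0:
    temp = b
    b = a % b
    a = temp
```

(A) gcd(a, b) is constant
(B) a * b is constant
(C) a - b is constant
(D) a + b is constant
A

A loop invariant must hold before the first iteration and be re-established by every execution of the body.

(A) gcd(a, b) is constant: One iteration replaces (a, b) by (b, a mod b). Since a mod b = a - q*b for an integer q, any common divisor of a and b divides b and a mod b, and conversely; hence gcd(b, a mod b) = gcd(a, b). For instance (18, 10) -> (10, 8) keeps gcd = 2. At exit b = 0 and a = gcd of the original inputs.

The other options fail:
(B) a * b is constant: e.g. (a, b) = (18, 10) -> (10, 8): the product goes from 180 to 80.
(C) a - b is constant: e.g. (a, b) = (18, 10) -> (10, 8): the difference goes from 8 to 2.
(D) a + b is constant: e.g. (a, b) = (18, 10) -> (10, 8): the sum goes from 28 to 18.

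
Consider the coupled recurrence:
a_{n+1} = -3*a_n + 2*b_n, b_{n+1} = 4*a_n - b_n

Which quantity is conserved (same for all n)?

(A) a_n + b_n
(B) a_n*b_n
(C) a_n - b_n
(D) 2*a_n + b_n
A

Replace a_n by a_{n+1} = -3*a_n + 2*b_n and b_n by b_{n+1} = 4*a_n - b_n in each option and simplify:
(A) a_n + b_n  ->  (-3*a_n + 2*b_n) + (4*a_n - b_n) = a_n + b_n   [conserved]
(B) a_n*b_n  ->  (-3*a_n + 2*b_n)*(4*a_n - b_n) = -12*a_n^2 + 11*a_n*b_n - 2*b_n^2   [not conserved]
(C) a_n - b_n  ->  (-3*a_n + 2*b_n) - (4*a_n - b_n) = -7*a_n + 3*b_n   [not conserved]
(D) 2*a_n + b_n  ->  2*(-3*a_n + 2*b_n) + (4*a_n - b_n) = -2*a_n + 3*b_n   [not conserved]

Only (A) a_n + b_n returns to itself after one step, so it is the conserved quantity.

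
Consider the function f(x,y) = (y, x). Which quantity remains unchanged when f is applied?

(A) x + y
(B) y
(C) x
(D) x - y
A

For f(x,y) = (y, x):
After applying f: x' = y, y' = x. So x' + y' = y + x = x + y.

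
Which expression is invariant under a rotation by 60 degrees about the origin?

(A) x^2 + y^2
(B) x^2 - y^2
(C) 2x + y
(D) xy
A

A rotation by 60 degrees sends (x, y) to (x/2 - sqrt(3)y/2, sqrt(3)x/2 + y/2).
Substitute the transformed coordinates into each option and compare with the original:
(A) x^2 + y^2  ->  (x/2 - sqrt(3)y/2)^2 + (sqrt(3)x/2 + y/2)^2 = x^2 + y^2   [equals x^2 + y^2: invariant]
(B) x^2 - y^2  ->  (x/2 - sqrt(3)y/2)^2 - (sqrt(3)x/2 + y/2)^2 = -x^2/2 - sqrt(3)xy + y^2/2   [differs from x^2 - y^2: not invariant]
(C) 2x + y  ->  2(x/2 - sqrt(3)y/2) + (sqrt(3)x/2 + y/2) = sqrt(3)x/2 + x - sqrt(3)y + y/2   [differs from 2x + y: not invariant]
(D) xy  ->  (x/2 - sqrt(3)y/2)(sqrt(3)x/2 + y/2) = sqrt(3)x^2/4 - xy/2 - sqrt(3)y^2/4   [differs from xy: not invariant]

Only option (A), x^2 + y^2, is unchanged by the transformation.
Geometrically, x^2 + y^2 is the squared distance from the origin, which every rotation about the origin preserves.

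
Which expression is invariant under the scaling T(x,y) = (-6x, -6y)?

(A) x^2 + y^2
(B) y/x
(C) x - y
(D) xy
B

Under the uniform scaling T(x,y) = (-6x, -6y):
Substitute the transformed coordinates into each option and compare with the original:
(A) x^2 + y^2  ->  (-6x)^2 + (-6y)^2 = 36x^2 + 36y^2   [differs from x^2 + y^2: not invariant]
(B) y/x  ->  (-6y)/(-6x) = y/x   [equals y/x: invariant]
(C) x - y  ->  (-6x) - (-6y) = -6x + 6y   [differs from x - y: not invariant]
(D) xy  ->  (-6x)(-6y) = 36xy   [differs from xy: not invariant]

Only option (B), y/x, is unchanged by the transformation.
The common factor -6 cancels in a ratio of coordinates, while sums, products and sums of squares pick up factors of -6 or 36.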